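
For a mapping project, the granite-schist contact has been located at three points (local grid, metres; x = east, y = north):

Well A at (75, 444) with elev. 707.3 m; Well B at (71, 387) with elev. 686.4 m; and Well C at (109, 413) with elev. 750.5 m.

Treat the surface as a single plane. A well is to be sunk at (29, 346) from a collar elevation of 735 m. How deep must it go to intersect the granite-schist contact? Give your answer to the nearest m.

Two edge vectors: Well A→Well B = (-4, -57, -20.9), Well A→Well C = (34, -31, 43.2).
Normal n = (Well A→Well B) × (Well A→Well C) = (-3110.3, -537.8, 2062).
So ∂z/∂x = −n_x/n_z = 1.50839 and ∂z/∂y = −n_y/n_z = 0.26081.
Intercept c from Well A: 707.3 − 113.13 − 115.80 = 478.37.
At (29, 346): z_contact = 43.7 + 90.2 + 478.37 = 612.4 m.
Depth below ground = 735 − 612.4 = 123 m.

123 m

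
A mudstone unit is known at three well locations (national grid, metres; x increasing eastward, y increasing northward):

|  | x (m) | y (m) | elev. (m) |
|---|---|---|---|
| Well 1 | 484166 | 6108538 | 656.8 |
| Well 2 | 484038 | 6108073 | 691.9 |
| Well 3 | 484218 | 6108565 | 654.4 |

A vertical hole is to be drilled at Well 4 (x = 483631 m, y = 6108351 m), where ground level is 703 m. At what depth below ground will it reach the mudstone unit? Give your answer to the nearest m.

Two edge vectors: Well 1→Well 2 = (-128, -465, 35.1), Well 1→Well 3 = (52, 27, -2.4).
Normal n = (Well 1→Well 2) × (Well 1→Well 3) = (168.3, 1518, 20724).
So ∂z/∂x = −n_x/n_z = −0.00812102 and ∂z/∂y = −n_y/n_z = −0.07324841.
Intercept c from Well 1: 656.8 + 3931.92 + 447440.68 = 452029.40.
At (483631, 6108351): z_contact = −3927.6 − 447427.0 + 452029.40 = 674.8 m.
Depth below ground = 703 − 674.8 = 28 m.

28 m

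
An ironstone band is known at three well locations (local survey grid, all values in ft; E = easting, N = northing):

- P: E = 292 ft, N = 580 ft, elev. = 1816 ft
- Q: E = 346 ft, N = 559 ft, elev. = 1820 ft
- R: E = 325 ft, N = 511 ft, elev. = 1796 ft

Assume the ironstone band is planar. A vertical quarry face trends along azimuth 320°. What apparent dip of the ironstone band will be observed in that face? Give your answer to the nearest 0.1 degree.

Two edge vectors: P→Q = (54, -21, 4), P→R = (33, -69, -20).
Normal n = (P→Q) × (P→R) = (696, 1212, -3033).
So ∂z/∂E = −n_x/n_z = 0.22948 and ∂z/∂N = −n_y/n_z = 0.39960.
Unit vector along 320° is (sin 320°, cos 320°) = (-0.6428, 0.7660).
Slope in that direction = a·(-0.6428) + b·(0.7660) = 0.15861.
Apparent dip = arctan|0.15861| = 9.0° (true dip is 24.7°, so apparent ≤ true as expected).

9.0°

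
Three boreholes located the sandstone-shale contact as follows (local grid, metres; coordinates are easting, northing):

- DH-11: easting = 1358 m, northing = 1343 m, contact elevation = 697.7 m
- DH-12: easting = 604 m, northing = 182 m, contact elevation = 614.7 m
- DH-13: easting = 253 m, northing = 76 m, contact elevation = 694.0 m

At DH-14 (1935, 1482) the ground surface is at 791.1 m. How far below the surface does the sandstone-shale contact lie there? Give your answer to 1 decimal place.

Let the plane be z = a·easting + b·northing + c.
DH-12−DH-11: −754a − 1161b = −83;  DH-13−DH-11: −1105a − 1267b = −3.7.
Solving gives a = −0.307904, b = 0.271455.
Then c = 697.7 − a·1358 − b·1343 = 751.27.
At (1935, 1482): z_contact = −595.79 + 402.30 + 751.27 = 557.77 m.
Depth below ground = 791.1 − 557.77 = 233.3 m.

233.3 m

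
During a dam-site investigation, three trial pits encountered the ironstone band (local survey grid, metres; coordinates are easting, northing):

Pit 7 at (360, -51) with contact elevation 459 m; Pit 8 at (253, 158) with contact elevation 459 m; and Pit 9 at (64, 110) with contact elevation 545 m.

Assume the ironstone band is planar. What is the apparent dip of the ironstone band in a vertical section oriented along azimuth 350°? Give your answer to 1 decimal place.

7.6°

Two edge vectors: Pit 7→Pit 8 = (-107, 209, 0), Pit 7→Pit 9 = (-296, 161, 86).
Normal n = (Pit 7→Pit 8) × (Pit 7→Pit 9) = (17974, 9202, 44637).
So ∂z/∂easting = −n_x/n_z = −0.40267 and ∂z/∂northing = −n_y/n_z = −0.20615.
Unit vector along 350° is (sin 350°, cos 350°) = (-0.1736, 0.9848).
Slope in that direction = a·(-0.1736) + b·(0.9848) = −0.13310.
Apparent dip = arctan|0.13310| = 7.6° (true dip is 24.3°, so apparent ≤ true as expected).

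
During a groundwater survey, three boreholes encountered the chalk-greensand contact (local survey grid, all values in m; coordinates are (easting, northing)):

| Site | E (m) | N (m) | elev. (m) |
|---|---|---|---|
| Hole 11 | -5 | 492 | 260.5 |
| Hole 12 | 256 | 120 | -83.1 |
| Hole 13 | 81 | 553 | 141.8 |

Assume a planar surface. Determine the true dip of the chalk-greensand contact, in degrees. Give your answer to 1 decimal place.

53.7°

Two edge vectors: Hole 11→Hole 12 = (261, -372, -343.6), Hole 11→Hole 13 = (86, 61, -118.7).
Normal n = (Hole 11→Hole 12) × (Hole 11→Hole 13) = (65116, 1431.1, 47913).
So ∂z/∂E = −n_x/n_z = −1.35905 and ∂z/∂N = −n_y/n_z = −0.02987.
Gradient magnitude |∇z| = √(a² + b²) = √(1.84701 + 0.00089) = 1.35937.
True dip = arctan(1.35937) = 53.7°, dipping toward E (azimuth ≈ 089°).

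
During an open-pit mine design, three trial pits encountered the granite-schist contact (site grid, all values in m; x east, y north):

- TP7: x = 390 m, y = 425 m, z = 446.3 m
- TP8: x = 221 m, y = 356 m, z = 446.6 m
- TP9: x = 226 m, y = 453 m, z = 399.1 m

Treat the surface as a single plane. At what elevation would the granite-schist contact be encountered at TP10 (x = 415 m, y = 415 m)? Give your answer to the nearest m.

Let the plane be z = a·x + b·y + c.
TP8−TP7: −169a − 69b = 0.3;  TP9−TP7: −164a + 28b = −47.2.
Solving gives a = 0.20242, b = −0.50012.
Then c = 446.3 − a·390 − b·425 = 579.91.
At (415, 415): z = 84.0 − 207.6 + 579.91 = 456.4 m.

456 m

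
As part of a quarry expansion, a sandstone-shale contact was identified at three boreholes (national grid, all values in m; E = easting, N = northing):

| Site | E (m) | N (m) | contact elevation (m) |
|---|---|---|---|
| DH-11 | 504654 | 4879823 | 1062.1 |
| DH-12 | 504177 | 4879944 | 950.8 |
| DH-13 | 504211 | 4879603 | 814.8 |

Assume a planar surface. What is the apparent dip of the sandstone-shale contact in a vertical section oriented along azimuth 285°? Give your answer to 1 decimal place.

12.4°

Two edge vectors: DH-11→DH-12 = (-477, 121, -111.3), DH-11→DH-13 = (-443, -220, -247.3).
Normal n = (DH-11→DH-12) × (DH-11→DH-13) = (-54409.3, -68656.2, 158543).
So ∂z/∂E = −n_x/n_z = 0.34318 and ∂z/∂N = −n_y/n_z = 0.43304.
Unit vector along 285° is (sin 285°, cos 285°) = (-0.9659, 0.2588).
Slope in that direction = a·(-0.9659) + b·(0.2588) = −0.21941.
Apparent dip = arctan|0.21941| = 12.4° (true dip is 28.9°, so apparent ≤ true as expected).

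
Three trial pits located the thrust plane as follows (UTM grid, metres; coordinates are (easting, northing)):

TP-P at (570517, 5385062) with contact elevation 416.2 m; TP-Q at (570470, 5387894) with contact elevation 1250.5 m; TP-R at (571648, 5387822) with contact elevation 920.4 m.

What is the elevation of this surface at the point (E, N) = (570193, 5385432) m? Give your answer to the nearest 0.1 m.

608.6 m

Two edge vectors: TP-P→TP-Q = (-47, 2832, 834.3), TP-P→TP-R = (1131, 2760, 504.2).
Normal n = (TP-P→TP-Q) × (TP-P→TP-R) = (-874773.6, 967290.7, -3332712).
So ∂z/∂E = −n_x/n_z = −0.262481006 and ∂z/∂N = −n_y/n_z = 0.290241311.
Intercept c from TP-P: 416.2 + 149749.88 − 1562967.45 = −1412801.38.
At (570193, 5385432): z = −149664.8 + 1563074.8 − 1412801.38 = 608.6 m.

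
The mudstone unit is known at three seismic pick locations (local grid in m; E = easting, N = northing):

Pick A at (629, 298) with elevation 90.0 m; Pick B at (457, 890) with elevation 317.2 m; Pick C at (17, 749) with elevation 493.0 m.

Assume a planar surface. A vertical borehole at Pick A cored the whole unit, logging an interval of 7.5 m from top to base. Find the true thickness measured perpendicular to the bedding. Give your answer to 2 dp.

6.61 m

Let the plane be z = a·E + b·N + c.
Pick B−Pick A: −172a + 592b = 227.2;  Pick C−Pick A: −612a + 451b = 403.
Solving gives a = −0.47802, b = 0.24490.
|∇z| = √(a²+b²) = 0.53711, so dip δ = arctan(0.53711) = 28.24°.
True thickness = vertical thickness × cos δ = 7.5 × cos 28.24° = 6.61 m.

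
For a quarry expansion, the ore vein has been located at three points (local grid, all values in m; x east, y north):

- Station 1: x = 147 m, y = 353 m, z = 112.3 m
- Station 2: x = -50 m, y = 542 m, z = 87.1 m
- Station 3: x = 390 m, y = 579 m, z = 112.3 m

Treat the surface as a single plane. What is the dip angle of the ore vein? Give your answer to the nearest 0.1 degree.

Let the plane be z = a·x + b·y + c.
Station 2−Station 1: −197a + 189b = −25.2;  Station 3−Station 1: 243a + 226b = 0.
Solving gives a = 0.06297, b = −0.06770.
Gradient magnitude |∇z| = √(a² + b²) = √(0.00396 + 0.00458) = 0.09246.
True dip = arctan(0.09246) = 5.3°, dipping toward NW (azimuth ≈ 317°).

5.3°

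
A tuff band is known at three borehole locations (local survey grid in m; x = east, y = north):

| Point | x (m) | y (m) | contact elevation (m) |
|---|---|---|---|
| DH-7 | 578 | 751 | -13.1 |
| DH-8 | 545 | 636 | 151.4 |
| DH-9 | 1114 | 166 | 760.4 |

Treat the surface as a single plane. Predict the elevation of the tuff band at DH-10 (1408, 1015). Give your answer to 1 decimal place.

-458.6 m

Let the plane be z = a·x + b·y + c.
DH-8−DH-7: −33a − 115b = 164.5;  DH-9−DH-7: 536a − 585b = 773.5.
Solving gives a = −0.089938, b = −1.404627.
Then c = -13.1 − a·578 − b·751 = 1093.76.
At (1408, 1015): z = −126.6 − 1425.7 + 1093.76 = -458.6 m.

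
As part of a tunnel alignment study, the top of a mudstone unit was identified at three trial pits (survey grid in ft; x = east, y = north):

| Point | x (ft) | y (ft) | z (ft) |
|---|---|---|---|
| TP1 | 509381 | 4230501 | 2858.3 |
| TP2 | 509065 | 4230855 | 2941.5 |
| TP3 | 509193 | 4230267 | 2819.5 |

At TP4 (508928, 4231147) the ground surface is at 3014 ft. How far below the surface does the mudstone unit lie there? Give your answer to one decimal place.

Let the plane be z = a·x + b·y + c.
TP2−TP1: −316a + 354b = 83.2;  TP3−TP1: −188a − 234b = −38.8.
Solving gives a = −0.040809703, b = 0.198599248.
Then c = 2858.3 − a·509381 − b·4230501 = −816528.33.
At (508928, 4231147): z_contact = −20769.20 + 840302.61 − 816528.33 = 3005.08 ft.
Depth below ground = 3014 − 3005.08 = 8.9 ft.

8.9 ft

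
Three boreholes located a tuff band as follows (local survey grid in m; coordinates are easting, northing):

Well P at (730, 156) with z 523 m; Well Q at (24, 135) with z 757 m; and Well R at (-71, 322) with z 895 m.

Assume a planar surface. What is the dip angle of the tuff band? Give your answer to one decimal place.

Let the plane be z = a·easting + b·northing + c.
Well Q−Well P: −706a − 21b = 234;  Well R−Well P: −801a + 166b = 372.
Solving gives a = −0.34813, b = 0.56111.
Gradient magnitude |∇z| = √(a² + b²) = √(0.12120 + 0.31484) = 0.66033.
True dip = arctan(0.66033) = 33.4°, dipping toward SSE (azimuth ≈ 148°).

33.4°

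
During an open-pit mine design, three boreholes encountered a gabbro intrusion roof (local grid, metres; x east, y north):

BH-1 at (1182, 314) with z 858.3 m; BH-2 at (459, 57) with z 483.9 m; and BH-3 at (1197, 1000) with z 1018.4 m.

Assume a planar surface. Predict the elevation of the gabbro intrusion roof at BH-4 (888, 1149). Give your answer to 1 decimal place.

916.3 m

Two edge vectors: BH-1→BH-2 = (-723, -257, -374.4), BH-1→BH-3 = (15, 686, 160.1).
Normal n = (BH-1→BH-2) × (BH-1→BH-3) = (215692.7, 110136.3, -492123).
So ∂z/∂x = −n_x/n_z = 0.438290 and ∂z/∂y = −n_y/n_z = 0.223798.
Intercept c from BH-1: 858.3 − 518.06 − 70.27 = 269.97.
At (888, 1149): z = 389.2 + 257.1 + 269.97 = 916.3 m.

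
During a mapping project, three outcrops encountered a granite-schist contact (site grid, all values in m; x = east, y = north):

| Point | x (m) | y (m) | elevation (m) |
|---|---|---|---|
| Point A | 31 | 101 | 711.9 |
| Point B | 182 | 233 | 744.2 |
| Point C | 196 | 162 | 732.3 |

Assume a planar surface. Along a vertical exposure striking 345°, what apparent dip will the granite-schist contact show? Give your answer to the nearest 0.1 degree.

9.0°

Let the plane be z = a·x + b·y + c.
Point B−Point A: 151a + 132b = 32.3;  Point C−Point A: 165a + 61b = 20.4.
Solving gives a = 0.05748, b = 0.17894.
Unit vector along 345° is (sin 345°, cos 345°) = (-0.2588, 0.9659).
Slope in that direction = a·(-0.2588) + b·(0.9659) = 0.15797.
Apparent dip = arctan|0.15797| = 9.0° (true dip is 10.6°, so apparent ≤ true as expected).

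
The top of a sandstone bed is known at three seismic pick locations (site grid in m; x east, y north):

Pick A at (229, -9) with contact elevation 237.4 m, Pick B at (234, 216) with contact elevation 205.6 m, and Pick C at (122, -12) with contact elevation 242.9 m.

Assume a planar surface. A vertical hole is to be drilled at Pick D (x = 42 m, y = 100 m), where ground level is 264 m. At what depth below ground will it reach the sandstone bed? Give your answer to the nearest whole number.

Two edge vectors: Pick A→Pick B = (5, 225, -31.8), Pick A→Pick C = (-107, -3, 5.5).
Normal n = (Pick A→Pick B) × (Pick A→Pick C) = (1142.1, 3375.1, 24060).
So ∂z/∂x = −n_x/n_z = −0.04747 and ∂z/∂y = −n_y/n_z = −0.14028.
Intercept c from Pick A: 237.4 + 10.87 − 1.26 = 247.01.
At (42, 100): z_contact = −2.0 − 14.0 + 247.01 = 231.0 m.
Depth below ground = 264 − 231.0 = 33 m.

33 m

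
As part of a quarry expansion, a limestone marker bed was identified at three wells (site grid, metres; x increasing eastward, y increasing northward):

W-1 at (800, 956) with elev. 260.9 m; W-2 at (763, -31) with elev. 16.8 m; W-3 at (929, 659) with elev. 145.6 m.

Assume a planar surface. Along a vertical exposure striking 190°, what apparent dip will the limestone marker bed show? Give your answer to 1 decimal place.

11.5°

Two edge vectors: W-1→W-2 = (-37, -987, -244.1), W-1→W-3 = (129, -297, -115.3).
Normal n = (W-1→W-2) × (W-1→W-3) = (41303.4, -35755, 138312).
So ∂z/∂x = −n_x/n_z = −0.29862 and ∂z/∂y = −n_y/n_z = 0.25851.
Unit vector along 190° is (sin 190°, cos 190°) = (-0.1736, -0.9848).
Slope in that direction = a·(-0.1736) + b·(-0.9848) = −0.20273.
Apparent dip = arctan|0.20273| = 11.5° (true dip is 21.6°, so apparent ≤ true as expected).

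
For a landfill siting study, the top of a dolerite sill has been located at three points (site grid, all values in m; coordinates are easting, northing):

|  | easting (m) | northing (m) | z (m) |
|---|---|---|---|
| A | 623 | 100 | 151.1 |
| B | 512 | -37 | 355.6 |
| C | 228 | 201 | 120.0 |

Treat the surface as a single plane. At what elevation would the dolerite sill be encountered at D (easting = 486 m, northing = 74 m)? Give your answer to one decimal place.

219.0 m

Let the plane be z = a·easting + b·northing + c.
B−A: −111a − 137b = 204.5;  C−A: −395a + 101b = −31.1.
Solving gives a = −0.25095, b = −1.28937.
Then c = 151.1 − a·623 − b·100 = 436.38.
At (486, 74): z = −122.0 − 95.4 + 436.38 = 219.0 m.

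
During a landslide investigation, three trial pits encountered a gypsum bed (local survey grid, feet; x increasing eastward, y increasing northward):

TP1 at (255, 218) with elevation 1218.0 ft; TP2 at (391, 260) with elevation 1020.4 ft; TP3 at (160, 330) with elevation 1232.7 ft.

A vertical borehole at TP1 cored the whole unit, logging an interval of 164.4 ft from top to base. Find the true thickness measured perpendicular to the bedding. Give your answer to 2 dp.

92.45 ft

Let the plane be z = a·x + b·y + c.
TP2−TP1: 136a + 42b = −197.6;  TP3−TP1: −95a + 112b = 14.7.
Solving gives a = −1.18347, b = −0.87258.
|∇z| = √(a²+b²) = 1.47037, so dip δ = arctan(1.47037) = 55.78°.
True thickness = vertical thickness × cos δ = 164.4 × cos 55.78° = 92.45 ft.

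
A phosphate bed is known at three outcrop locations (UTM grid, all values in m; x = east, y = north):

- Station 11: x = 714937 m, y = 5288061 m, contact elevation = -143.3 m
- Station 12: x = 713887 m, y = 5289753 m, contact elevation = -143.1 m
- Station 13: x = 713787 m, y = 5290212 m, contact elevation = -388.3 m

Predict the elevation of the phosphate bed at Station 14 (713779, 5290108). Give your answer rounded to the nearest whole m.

-292 m

Two edge vectors: Station 11→Station 12 = (-1050, 1692, 0.2), Station 11→Station 13 = (-1150, 2151, -245).
Normal n = (Station 11→Station 12) × (Station 11→Station 13) = (-414970.2, -257480, -312750).
So ∂z/∂x = −n_x/n_z = −1.32684317 and ∂z/∂y = −n_y/n_z = −0.82327738.
Intercept c from Station 11: -143.3 + 948609.27 + 4353541.00 = 5302006.97.
At (713779, 5290108): z = −947072.8 − 4355226.2 + 5302006.97 = -292.1 m.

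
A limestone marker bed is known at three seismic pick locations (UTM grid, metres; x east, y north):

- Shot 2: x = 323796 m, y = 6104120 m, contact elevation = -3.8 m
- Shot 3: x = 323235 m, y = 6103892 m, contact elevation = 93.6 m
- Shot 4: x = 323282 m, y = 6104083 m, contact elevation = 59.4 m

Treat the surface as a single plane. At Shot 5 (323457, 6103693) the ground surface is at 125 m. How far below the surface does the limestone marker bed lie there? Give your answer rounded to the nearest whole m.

26 m

Let the plane be z = a·x + b·y + c.
Shot 3−Shot 2: −561a − 228b = 97.4;  Shot 4−Shot 2: −514a − 37b = 63.2.
Solving gives a = −0.11205268, b = −0.15148442.
Then c = -3.8 − a·323796 − b·6104120 = 960957.48.
At (323457, 6103693): z_contact = −36244.2 − 924614.4 + 960957.48 = 98.9 m.
Depth below ground = 125 − 98.9 = 26 m.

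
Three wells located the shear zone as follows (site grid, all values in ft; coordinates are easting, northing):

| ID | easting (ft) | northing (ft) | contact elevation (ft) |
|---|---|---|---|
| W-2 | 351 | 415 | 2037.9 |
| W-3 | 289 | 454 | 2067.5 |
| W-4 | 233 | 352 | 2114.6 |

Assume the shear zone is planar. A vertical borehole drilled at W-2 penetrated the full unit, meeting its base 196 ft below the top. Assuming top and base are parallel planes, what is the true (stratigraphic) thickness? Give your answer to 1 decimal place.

Let the plane be z = a·easting + b·northing + c.
W-3−W-2: −62a + 39b = 29.6;  W-4−W-2: −118a − 63b = 76.7.
Solving gives a = −0.57077, b = −0.14840.
|∇z| = √(a²+b²) = 0.58975, so dip δ = arctan(0.58975) = 30.53°.
True thickness = vertical thickness × cos δ = 196 × cos 30.53° = 168.8 ft.

168.8 ft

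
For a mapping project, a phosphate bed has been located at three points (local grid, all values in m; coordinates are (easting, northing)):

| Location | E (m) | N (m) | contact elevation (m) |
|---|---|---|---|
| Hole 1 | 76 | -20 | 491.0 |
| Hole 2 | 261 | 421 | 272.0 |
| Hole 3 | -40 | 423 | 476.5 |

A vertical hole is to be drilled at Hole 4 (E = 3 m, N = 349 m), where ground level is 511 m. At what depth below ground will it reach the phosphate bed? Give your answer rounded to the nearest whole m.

48 m

Let the plane be z = a·E + b·N + c.
Hole 2−Hole 1: 185a + 441b = −219;  Hole 3−Hole 1: −116a + 443b = −14.5.
Solving gives a = −0.68080, b = −0.21100.
Then c = 491 − a·76 − b·-20 = 538.52.
At (3, 349): z_contact = −2.0 − 73.6 + 538.52 = 462.8 m.
Depth below ground = 511 − 462.8 = 48 m.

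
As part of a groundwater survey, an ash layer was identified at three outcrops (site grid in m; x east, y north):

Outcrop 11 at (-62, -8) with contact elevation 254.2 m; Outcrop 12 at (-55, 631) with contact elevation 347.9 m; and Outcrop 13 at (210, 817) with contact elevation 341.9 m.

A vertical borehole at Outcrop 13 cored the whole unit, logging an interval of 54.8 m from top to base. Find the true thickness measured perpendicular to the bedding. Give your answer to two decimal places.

Two edge vectors: Outcrop 11→Outcrop 12 = (7, 639, 93.7), Outcrop 11→Outcrop 13 = (272, 825, 87.7).
Normal n = (Outcrop 11→Outcrop 12) × (Outcrop 11→Outcrop 13) = (-21262.2, 24872.5, -168033).
So ∂z/∂x = −n_x/n_z = −0.12654 and ∂z/∂y = −n_y/n_z = 0.14802.
|∇z| = √(a²+b²) = 0.19473, so dip δ = arctan(0.19473) = 11.02°.
True thickness = vertical thickness × cos δ = 54.8 × cos 11.02° = 53.79 m.

53.79 m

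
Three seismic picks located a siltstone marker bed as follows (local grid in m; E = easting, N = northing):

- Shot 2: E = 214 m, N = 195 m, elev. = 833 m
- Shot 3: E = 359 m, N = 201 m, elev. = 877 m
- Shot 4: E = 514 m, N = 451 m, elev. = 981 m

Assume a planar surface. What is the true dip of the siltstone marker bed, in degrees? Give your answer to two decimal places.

Let the plane be z = a·E + b·N + c.
Shot 3−Shot 2: 145a + 6b = 44;  Shot 4−Shot 2: 300a + 256b = 148.
Solving gives a = 0.29377, b = 0.23386.
Gradient magnitude |∇z| = √(a² + b²) = √(0.08630 + 0.05469) = 0.37549.
True dip = arctan(0.37549) = 20.58°, dipping toward SW (azimuth ≈ 231°).

20.58°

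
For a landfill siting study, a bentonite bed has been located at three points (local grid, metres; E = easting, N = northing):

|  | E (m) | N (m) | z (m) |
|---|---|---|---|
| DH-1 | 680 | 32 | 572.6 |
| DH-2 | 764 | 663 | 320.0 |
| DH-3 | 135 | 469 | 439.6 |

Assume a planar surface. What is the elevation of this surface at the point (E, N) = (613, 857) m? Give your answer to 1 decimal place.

Two edge vectors: DH-1→DH-2 = (84, 631, -252.6), DH-1→DH-3 = (-545, 437, -133).
Normal n = (DH-1→DH-2) × (DH-1→DH-3) = (26463.2, 148839, 380603).
So ∂z/∂E = −n_x/n_z = −0.06953 and ∂z/∂N = −n_y/n_z = −0.39106.
Intercept c from DH-1: 572.6 + 47.28 + 12.51 = 632.39.
At (613, 857): z = −42.6 − 335.1 + 632.39 = 254.6 m.

254.6 m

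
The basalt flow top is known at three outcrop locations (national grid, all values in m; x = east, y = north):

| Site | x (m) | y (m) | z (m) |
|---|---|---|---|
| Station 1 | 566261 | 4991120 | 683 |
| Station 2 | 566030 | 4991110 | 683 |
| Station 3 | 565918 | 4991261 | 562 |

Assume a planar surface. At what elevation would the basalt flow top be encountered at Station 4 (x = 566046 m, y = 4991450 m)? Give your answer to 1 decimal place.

419.6 m

Let the plane be z = a·x + b·y + c.
Station 2−Station 1: −231a − 10b = 0;  Station 3−Station 1: −343a + 141b = −121.
Solving gives a = 0.033610177, b = −0.776395100.
Then c = 683 − a·566261 − b·4991120 = 3856731.98.
At (566046, 4991450): z = 19024.9 − 3875337.3 + 3856731.98 = 419.6 m.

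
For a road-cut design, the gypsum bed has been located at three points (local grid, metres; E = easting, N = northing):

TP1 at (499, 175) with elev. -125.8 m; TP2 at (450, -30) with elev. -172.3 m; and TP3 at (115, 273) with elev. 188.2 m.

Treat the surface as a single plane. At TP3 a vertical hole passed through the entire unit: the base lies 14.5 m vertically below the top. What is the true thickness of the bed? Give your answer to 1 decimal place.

11.2 m

Let the plane be z = a·E + b·N + c.
TP2−TP1: −49a − 205b = −46.5;  TP3−TP1: −384a + 98b = 314.
Solving gives a = −0.71613, b = 0.39800.
|∇z| = √(a²+b²) = 0.81930, so dip δ = arctan(0.81930) = 39.33°.
True thickness = vertical thickness × cos δ = 14.5 × cos 39.33° = 11.2 m.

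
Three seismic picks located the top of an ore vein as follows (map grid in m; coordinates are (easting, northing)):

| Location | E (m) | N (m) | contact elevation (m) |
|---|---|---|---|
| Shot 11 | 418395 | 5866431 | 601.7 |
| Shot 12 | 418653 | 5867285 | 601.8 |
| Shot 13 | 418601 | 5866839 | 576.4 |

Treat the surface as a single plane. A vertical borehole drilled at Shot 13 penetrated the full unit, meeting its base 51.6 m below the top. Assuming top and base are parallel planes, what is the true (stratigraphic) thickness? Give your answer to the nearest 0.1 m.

Two edge vectors: Shot 11→Shot 12 = (258, 854, 0.1), Shot 11→Shot 13 = (206, 408, -25.3).
Normal n = (Shot 11→Shot 12) × (Shot 11→Shot 13) = (-21647, 6548, -70660).
So ∂z/∂E = −n_x/n_z = −0.30635 and ∂z/∂N = −n_y/n_z = 0.09267.
|∇z| = √(a²+b²) = 0.32006, so dip δ = arctan(0.32006) = 17.75°.
True thickness = vertical thickness × cos δ = 51.6 × cos 17.75° = 49.1 m.

49.1 m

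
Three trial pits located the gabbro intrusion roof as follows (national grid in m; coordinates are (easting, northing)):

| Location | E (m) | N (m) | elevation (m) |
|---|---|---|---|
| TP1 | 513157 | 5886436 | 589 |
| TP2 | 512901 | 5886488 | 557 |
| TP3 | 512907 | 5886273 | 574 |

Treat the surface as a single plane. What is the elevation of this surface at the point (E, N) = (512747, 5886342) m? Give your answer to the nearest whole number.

551 m

Let the plane be z = a·E + b·N + c.
TP2−TP1: −256a + 52b = −32;  TP3−TP1: −250a − 163b = −15.
Solving gives a = 0.10956001, b = −0.07601228.
Then c = 589 − a·513157 − b·5886436 = 391808.93.
At (512747, 5886342): z = 56176.6 − 447434.3 + 391808.93 = 551.2 m.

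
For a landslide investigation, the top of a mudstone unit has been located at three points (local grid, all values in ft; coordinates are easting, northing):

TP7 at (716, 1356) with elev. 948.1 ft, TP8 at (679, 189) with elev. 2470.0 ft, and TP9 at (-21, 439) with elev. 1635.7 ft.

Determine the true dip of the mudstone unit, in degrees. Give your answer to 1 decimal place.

56.5°

Let the plane be z = a·easting + b·northing + c.
TP8−TP7: −37a − 1167b = 1521.9;  TP9−TP7: −737a − 917b = 687.6.
Solving gives a = 0.71797, b = −1.32688.
Gradient magnitude |∇z| = √(a² + b²) = √(0.51548 + 1.76060) = 1.50867.
True dip = arctan(1.50867) = 56.5°, dipping toward NNW (azimuth ≈ 332°).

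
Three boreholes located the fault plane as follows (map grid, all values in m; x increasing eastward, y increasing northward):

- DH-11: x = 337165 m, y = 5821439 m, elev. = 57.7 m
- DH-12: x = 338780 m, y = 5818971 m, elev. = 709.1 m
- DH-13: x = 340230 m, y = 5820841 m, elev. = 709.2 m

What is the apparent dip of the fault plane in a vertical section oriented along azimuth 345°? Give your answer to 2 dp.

10.54°

Two edge vectors: DH-11→DH-12 = (1615, -2468, 651.4), DH-11→DH-13 = (3065, -598, 651.5).
Normal n = (DH-11→DH-12) × (DH-11→DH-13) = (-1218364.8, 944368.5, 6598650).
So ∂z/∂x = −n_x/n_z = 0.18464 and ∂z/∂y = −n_y/n_z = −0.14312.
Unit vector along 345° is (sin 345°, cos 345°) = (-0.2588, 0.9659).
Slope in that direction = a·(-0.2588) + b·(0.9659) = −0.18603.
Apparent dip = arctan|0.18603| = 10.54° (true dip is 13.1°, so apparent ≤ true as expected).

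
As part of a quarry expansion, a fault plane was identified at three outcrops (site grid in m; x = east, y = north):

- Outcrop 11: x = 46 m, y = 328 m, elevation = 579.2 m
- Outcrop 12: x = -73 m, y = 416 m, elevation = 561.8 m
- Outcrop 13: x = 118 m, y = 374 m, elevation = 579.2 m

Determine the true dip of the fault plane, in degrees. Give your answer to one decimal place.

7.2°

Let the plane be z = a·x + b·y + c.
Outcrop 12−Outcrop 11: −119a + 88b = −17.4;  Outcrop 13−Outcrop 11: 72a + 46b = 0.
Solving gives a = 0.06777, b = −0.10608.
Gradient magnitude |∇z| = √(a² + b²) = √(0.00459 + 0.01125) = 0.12588.
True dip = arctan(0.12588) = 7.2°, dipping toward NNW (azimuth ≈ 327°).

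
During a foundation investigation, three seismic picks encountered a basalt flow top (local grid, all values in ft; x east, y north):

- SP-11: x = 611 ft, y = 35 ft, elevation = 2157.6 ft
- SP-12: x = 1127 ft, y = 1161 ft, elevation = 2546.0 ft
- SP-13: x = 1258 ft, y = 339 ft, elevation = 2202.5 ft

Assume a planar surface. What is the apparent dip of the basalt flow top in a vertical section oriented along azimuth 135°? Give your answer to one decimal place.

20.1°

Let the plane be z = a·x + b·y + c.
SP-12−SP-11: 516a + 1126b = 388.4;  SP-13−SP-11: 647a + 304b = 44.9.
Solving gives a = −0.11811, b = 0.39906.
Unit vector along 135° is (sin 135°, cos 135°) = (0.7071, -0.7071).
Slope in that direction = a·(0.7071) + b·(-0.7071) = −0.36569.
Apparent dip = arctan|0.36569| = 20.1° (true dip is 22.6°, so apparent ≤ true as expected).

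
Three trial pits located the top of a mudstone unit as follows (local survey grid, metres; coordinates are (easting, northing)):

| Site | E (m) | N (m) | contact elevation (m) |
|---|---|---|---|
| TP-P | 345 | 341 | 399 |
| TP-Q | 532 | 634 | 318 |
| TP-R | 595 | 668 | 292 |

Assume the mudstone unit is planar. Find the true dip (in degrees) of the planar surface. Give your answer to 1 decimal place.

Let the plane be z = a·E + b·N + c.
TP-Q−TP-P: 187a + 293b = −81;  TP-R−TP-P: 250a + 327b = −107.
Solving gives a = −0.40195, b = −0.01992.
Gradient magnitude |∇z| = √(a² + b²) = √(0.16156 + 0.00040) = 0.40244.
True dip = arctan(0.40244) = 21.9°, dipping toward E (azimuth ≈ 087°).

21.9°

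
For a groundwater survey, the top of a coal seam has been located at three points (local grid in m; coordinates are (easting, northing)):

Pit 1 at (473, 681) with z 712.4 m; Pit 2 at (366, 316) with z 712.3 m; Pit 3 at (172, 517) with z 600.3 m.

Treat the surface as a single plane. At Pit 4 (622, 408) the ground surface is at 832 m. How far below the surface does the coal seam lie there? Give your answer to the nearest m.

18 m

Two edge vectors: Pit 1→Pit 2 = (-107, -365, -0.1), Pit 1→Pit 3 = (-301, -164, -112.1).
Normal n = (Pit 1→Pit 2) × (Pit 1→Pit 3) = (40900.1, -11964.6, -92317).
So ∂z/∂E = −n_x/n_z = 0.44304 and ∂z/∂N = −n_y/n_z = −0.12960.
Intercept c from Pit 1: 712.4 − 209.56 + 88.26 = 591.10.
At (622, 408): z_contact = 275.6 − 52.9 + 591.10 = 813.8 m.
Depth below ground = 832 − 813.8 = 18 m.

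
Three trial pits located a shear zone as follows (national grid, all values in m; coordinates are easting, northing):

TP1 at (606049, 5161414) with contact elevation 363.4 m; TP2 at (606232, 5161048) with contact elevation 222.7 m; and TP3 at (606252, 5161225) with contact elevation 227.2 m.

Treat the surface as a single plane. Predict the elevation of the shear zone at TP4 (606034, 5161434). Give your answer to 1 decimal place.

Two edge vectors: TP1→TP2 = (183, -366, -140.7), TP1→TP3 = (203, -189, -136.2).
Normal n = (TP1→TP2) × (TP1→TP3) = (23256.9, -3637.5, 39711).
So ∂z/∂easting = −n_x/n_z = −0.585653849 and ∂z/∂northing = −n_y/n_z = 0.091599305.
Intercept c from TP1: 363.4 + 354934.93 − 472781.94 = −117483.61.
At (606034, 5161434): z = −354926.1 + 472783.8 − 117483.61 = 374.0 m.

374.0 m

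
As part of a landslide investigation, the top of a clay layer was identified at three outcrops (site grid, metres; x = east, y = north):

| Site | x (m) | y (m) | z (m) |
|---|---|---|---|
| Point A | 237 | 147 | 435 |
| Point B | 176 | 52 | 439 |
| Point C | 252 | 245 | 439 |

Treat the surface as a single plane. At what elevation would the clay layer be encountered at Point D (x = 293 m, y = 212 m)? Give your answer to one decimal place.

429.8 m

Two edge vectors: Point A→Point B = (-61, -95, 4), Point A→Point C = (15, 98, 4).
Normal n = (Point A→Point B) × (Point A→Point C) = (-772, 304, -4553).
So ∂z/∂x = −n_x/n_z = −0.16956 and ∂z/∂y = −n_y/n_z = 0.06677.
Intercept c from Point A: 435 + 40.19 − 9.82 = 465.37.
At (293, 212): z = −49.7 + 14.2 + 465.37 = 429.8 m.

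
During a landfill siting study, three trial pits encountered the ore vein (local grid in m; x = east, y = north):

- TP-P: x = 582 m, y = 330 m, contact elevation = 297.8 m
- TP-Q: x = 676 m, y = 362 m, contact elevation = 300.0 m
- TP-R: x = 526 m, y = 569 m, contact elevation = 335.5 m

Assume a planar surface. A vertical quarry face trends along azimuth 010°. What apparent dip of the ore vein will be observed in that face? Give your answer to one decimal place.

Two edge vectors: TP-P→TP-Q = (94, 32, 2.2), TP-P→TP-R = (-56, 239, 37.7).
Normal n = (TP-P→TP-Q) × (TP-P→TP-R) = (680.6, -3667, 24258).
So ∂z/∂x = −n_x/n_z = −0.02806 and ∂z/∂y = −n_y/n_z = 0.15117.
Unit vector along 010° is (sin 10°, cos 10°) = (0.1736, 0.9848).
Slope in that direction = a·(0.1736) + b·(0.9848) = 0.14400.
Apparent dip = arctan|0.14400| = 8.2° (true dip is 8.7°, so apparent ≤ true as expected).

8.2°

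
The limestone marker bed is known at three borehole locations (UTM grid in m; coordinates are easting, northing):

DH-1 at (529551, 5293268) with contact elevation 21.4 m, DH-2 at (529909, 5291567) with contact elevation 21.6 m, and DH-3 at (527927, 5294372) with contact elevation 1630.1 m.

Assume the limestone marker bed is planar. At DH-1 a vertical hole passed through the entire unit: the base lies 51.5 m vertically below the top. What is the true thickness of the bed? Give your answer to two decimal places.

33.27 m

Let the plane be z = a·easting + b·northing + c.
DH-2−DH-1: 358a − 1701b = 0.2;  DH-3−DH-1: −1624a + 1104b = 1608.7.
Solving gives a = −1.15606, b = −0.24343.
|∇z| = √(a²+b²) = 1.18141, so dip δ = arctan(1.18141) = 49.75°.
True thickness = vertical thickness × cos δ = 51.5 × cos 49.75° = 33.27 m.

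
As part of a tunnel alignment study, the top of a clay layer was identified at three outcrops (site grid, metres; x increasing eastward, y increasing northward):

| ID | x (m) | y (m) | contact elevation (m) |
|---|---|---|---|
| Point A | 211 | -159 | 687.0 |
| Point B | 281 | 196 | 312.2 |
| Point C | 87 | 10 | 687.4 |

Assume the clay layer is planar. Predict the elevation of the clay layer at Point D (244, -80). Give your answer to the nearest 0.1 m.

Let the plane be z = a·x + b·y + c.
Point B−Point A: 70a + 355b = −374.8;  Point C−Point A: −124a + 169b = 0.4.
Solving gives a = −1.13667, b = −0.83164.
Then c = 687 − a·211 − b·-159 = 794.61.
At (244, -80): z = −277.3 + 66.5 + 794.61 = 583.8 m.

583.8 m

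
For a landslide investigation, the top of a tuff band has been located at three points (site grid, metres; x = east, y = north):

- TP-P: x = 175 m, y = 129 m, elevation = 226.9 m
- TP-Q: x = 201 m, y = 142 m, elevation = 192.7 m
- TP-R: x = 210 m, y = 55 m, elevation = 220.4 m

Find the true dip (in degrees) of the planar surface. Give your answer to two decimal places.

Two edge vectors: TP-P→TP-Q = (26, 13, -34.2), TP-P→TP-R = (35, -74, -6.5).
Normal n = (TP-P→TP-Q) × (TP-P→TP-R) = (-2615.3, -1028, -2379).
So ∂z/∂x = −n_x/n_z = −1.09933 and ∂z/∂y = −n_y/n_z = −0.43211.
Gradient magnitude |∇z| = √(a² + b²) = √(1.20852 + 0.18672) = 1.18120.
True dip = arctan(1.18120) = 49.75°, dipping toward ENE (azimuth ≈ 069°).

49.75°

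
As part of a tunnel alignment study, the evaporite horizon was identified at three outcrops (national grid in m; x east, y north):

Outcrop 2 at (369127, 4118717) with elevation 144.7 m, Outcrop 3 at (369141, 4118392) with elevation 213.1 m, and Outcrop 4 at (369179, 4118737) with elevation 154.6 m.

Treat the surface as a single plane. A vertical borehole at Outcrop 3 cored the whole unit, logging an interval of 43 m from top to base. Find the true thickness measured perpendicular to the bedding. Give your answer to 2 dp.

Two edge vectors: Outcrop 2→Outcrop 3 = (14, -325, 68.4), Outcrop 2→Outcrop 4 = (52, 20, 9.9).
Normal n = (Outcrop 2→Outcrop 3) × (Outcrop 2→Outcrop 4) = (-4585.5, 3418.2, 17180).
So ∂z/∂x = −n_x/n_z = 0.26691 and ∂z/∂y = −n_y/n_z = −0.19896.
|∇z| = √(a²+b²) = 0.33291, so dip δ = arctan(0.33291) = 18.41°.
True thickness = vertical thickness × cos δ = 43 × cos 18.41° = 40.80 m.

40.80 m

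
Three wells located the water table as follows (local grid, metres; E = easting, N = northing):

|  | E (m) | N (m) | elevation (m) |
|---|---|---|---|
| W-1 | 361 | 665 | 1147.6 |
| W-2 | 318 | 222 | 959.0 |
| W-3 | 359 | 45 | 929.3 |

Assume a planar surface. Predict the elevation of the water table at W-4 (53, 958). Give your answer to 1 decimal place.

1008.3 m

Two edge vectors: W-1→W-2 = (-43, -443, -188.6), W-1→W-3 = (-2, -620, -218.3).
Normal n = (W-1→W-2) × (W-1→W-3) = (-20225.1, -9009.7, 25774).
So ∂z/∂E = −n_x/n_z = 0.78471 and ∂z/∂N = −n_y/n_z = 0.34957.
Intercept c from W-1: 1147.6 − 283.28 − 232.46 = 631.86.
At (53, 958): z = 41.6 + 334.9 + 631.86 = 1008.3 m.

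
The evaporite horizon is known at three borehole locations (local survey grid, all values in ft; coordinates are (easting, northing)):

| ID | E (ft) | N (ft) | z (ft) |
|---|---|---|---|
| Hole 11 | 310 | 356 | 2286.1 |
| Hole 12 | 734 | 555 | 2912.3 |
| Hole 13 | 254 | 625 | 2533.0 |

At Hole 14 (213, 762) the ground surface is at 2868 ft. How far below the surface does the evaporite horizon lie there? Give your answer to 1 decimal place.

Two edge vectors: Hole 11→Hole 12 = (424, 199, 626.2), Hole 11→Hole 13 = (-56, 269, 246.9).
Normal n = (Hole 11→Hole 12) × (Hole 11→Hole 13) = (-119314.7, -139752.8, 125200).
So ∂z/∂E = −n_x/n_z = 0.95299 and ∂z/∂N = −n_y/n_z = 1.11624.
Intercept c from Hole 11: 2286.1 − 295.43 − 397.38 = 1593.29.
At (213, 762): z_contact = 202.99 + 850.57 + 1593.29 = 2646.85 ft.
Depth below ground = 2868 − 2646.85 = 221.1 ft.

221.1 ft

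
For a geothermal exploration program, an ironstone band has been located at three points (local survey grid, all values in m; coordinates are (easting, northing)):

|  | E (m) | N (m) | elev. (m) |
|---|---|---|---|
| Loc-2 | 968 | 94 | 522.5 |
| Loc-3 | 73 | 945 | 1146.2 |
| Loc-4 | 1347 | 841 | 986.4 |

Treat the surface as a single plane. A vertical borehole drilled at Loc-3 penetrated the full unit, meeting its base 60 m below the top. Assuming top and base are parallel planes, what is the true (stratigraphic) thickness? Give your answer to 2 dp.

Let the plane be z = a·E + b·N + c.
Loc-3−Loc-2: −895a + 851b = 623.7;  Loc-4−Loc-2: 379a + 747b = 463.9.
Solving gives a = −0.07176, b = 0.65743.
|∇z| = √(a²+b²) = 0.66133, so dip δ = arctan(0.66133) = 33.48°.
True thickness = vertical thickness × cos δ = 60 × cos 33.48° = 50.05 m.

50.05 m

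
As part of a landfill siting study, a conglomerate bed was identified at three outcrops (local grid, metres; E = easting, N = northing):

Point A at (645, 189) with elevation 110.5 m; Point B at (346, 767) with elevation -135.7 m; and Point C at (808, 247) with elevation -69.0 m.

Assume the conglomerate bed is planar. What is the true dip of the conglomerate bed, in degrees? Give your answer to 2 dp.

Let the plane be z = a·E + b·N + c.
Point B−Point A: −299a + 578b = −246.2;  Point C−Point A: 163a + 58b = −179.5.
Solving gives a = −0.80203, b = −0.84084.
Gradient magnitude |∇z| = √(a² + b²) = √(0.64325 + 0.70702) = 1.16201.
True dip = arctan(1.16201) = 49.29°, dipping toward NE (azimuth ≈ 044°).

49.29°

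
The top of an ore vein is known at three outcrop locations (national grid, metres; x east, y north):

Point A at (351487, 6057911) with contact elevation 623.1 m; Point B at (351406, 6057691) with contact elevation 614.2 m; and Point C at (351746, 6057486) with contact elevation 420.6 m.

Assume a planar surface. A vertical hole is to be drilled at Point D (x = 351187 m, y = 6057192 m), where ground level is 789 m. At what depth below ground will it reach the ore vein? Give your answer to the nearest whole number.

Let the plane be z = a·x + b·y + c.
Point B−Point A: −81a − 220b = −8.9;  Point C−Point A: 259a − 425b = −202.5.
Solving gives a = −0.44600952, b = 0.20466714.
Then c = 623.1 − a·351487 − b·6057911 = −1082465.68.
At (351187, 6057192): z_contact = −156632.7 + 1239708.2 − 1082465.68 = 609.7 m.
Depth below ground = 789 − 609.7 = 179 m.

179 m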